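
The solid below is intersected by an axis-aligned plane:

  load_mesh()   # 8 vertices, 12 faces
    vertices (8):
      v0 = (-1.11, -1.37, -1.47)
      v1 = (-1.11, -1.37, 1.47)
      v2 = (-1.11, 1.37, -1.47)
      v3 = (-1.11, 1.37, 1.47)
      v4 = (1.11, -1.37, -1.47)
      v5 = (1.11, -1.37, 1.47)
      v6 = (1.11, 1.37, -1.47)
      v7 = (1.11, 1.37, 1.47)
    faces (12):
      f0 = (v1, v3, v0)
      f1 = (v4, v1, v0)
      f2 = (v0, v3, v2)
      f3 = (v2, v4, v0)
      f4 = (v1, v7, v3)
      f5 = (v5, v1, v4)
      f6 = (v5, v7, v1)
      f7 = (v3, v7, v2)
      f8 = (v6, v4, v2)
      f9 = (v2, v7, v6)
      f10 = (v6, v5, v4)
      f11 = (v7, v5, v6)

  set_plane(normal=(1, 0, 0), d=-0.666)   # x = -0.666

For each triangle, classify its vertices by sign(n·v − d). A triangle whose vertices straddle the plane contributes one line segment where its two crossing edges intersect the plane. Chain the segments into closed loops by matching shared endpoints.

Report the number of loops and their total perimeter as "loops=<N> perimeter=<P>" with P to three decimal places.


Straddling triangles (8 of 12):
  (v4,v1,v0) [+--] → (-0.666, -1.37, 0.882)–(-0.666, -1.37, -1.47)  len=2.3520
  (v2,v4,v0) [-+-] → (-0.666, 0.822, -1.47)–(-0.666, -1.37, -1.47)  len=2.1920
  (v1,v7,v3) [-+-] → (-0.666, -0.822, 1.47)–(-0.666, 1.37, 1.47)  len=2.1920
  (v5,v1,v4) [+-+] → (-0.666, -1.37, 1.47)–(-0.666, -1.37, 0.882)  len=0.5880
  (v5,v7,v1) [++-] → (-0.666, -0.822, 1.47)–(-0.666, -1.37, 1.47)  len=0.5480
  (v3,v7,v2) [-+-] → (-0.666, 1.37, 1.47)–(-0.666, 1.37, -0.882)  len=2.3520
  (v6,v4,v2) [++-] → (-0.666, 0.822, -1.47)–(-0.666, 1.37, -1.47)  len=0.5480
  (v2,v7,v6) [-++] → (-0.666, 1.37, -0.882)–(-0.666, 1.37, -1.47)  len=0.5880

Chained into 1 loop(s):
  loop 1: 8 segments, perimeter = 11.3600
Total perimeter = 11.360

loops=1 perimeter=11.360


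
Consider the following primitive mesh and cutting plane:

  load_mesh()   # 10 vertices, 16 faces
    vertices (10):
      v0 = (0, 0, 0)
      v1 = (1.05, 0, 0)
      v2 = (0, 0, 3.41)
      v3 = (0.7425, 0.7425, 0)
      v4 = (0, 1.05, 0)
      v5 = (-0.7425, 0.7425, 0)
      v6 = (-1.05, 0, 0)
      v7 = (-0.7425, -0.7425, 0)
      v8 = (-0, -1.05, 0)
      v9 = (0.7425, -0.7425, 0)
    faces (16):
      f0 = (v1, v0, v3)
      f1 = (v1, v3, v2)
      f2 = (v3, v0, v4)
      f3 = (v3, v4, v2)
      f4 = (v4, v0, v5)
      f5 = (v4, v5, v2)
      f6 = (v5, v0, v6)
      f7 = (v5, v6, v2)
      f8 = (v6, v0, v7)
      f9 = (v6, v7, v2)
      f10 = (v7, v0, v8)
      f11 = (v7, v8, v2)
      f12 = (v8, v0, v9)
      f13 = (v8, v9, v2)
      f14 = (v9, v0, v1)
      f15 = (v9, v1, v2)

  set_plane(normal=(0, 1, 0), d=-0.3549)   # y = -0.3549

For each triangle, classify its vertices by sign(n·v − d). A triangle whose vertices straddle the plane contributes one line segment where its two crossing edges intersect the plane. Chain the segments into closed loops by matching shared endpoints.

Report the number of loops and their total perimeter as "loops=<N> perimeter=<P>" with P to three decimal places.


Straddling triangles (8 of 16):
  (v6,v0,v7) [++-] → (-0.3549, -0.3549, 0)–(-0.903021, -0.3549, 0)  len=0.5481
  (v6,v7,v2) [+-+] → (-0.903021, -0.3549, 0)–(-0.3549, -0.3549, 1.78009)  len=1.8626
  (v7,v0,v8) [-+-] → (-0.3549, -0.3549, 0)–(0, -0.3549, 0)  len=0.3549
  (v7,v8,v2) [--+] → (0, -0.3549, 2.25742)–(-0.3549, -0.3549, 1.78009)  len=0.5948
  (v8,v0,v9) [-+-] → (0, -0.3549, 0)–(0.3549, -0.3549, 0)  len=0.3549
  (v8,v9,v2) [--+] → (0.3549, -0.3549, 1.78009)–(0, -0.3549, 2.25742)  len=0.5948
  (v9,v0,v1) [-++] → (0.3549, -0.3549, 0)–(0.903021, -0.3549, 0)  len=0.5481
  (v9,v1,v2) [-++] → (0.903021, -0.3549, 0)–(0.3549, -0.3549, 1.78009)  len=1.8626

Chained into 1 loop(s):
  loop 1: 8 segments, perimeter = 6.7208
Total perimeter = 6.721

loops=1 perimeter=6.721


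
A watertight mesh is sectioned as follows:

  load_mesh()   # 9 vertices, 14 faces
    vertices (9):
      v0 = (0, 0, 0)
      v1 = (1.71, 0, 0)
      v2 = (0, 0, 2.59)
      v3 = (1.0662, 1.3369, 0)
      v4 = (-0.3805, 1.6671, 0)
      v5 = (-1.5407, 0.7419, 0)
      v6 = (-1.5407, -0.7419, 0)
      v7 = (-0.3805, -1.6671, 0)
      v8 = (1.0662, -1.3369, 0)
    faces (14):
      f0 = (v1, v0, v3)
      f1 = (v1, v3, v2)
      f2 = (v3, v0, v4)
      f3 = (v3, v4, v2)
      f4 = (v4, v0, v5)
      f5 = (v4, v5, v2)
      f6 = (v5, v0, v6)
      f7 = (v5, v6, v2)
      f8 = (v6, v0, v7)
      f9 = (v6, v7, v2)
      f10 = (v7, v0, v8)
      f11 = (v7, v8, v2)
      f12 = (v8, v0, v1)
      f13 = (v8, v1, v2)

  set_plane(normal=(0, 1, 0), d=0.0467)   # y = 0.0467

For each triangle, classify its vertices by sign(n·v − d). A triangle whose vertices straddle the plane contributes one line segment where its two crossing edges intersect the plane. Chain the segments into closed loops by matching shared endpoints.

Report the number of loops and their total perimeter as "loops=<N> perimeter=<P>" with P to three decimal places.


Straddling triangles (8 of 14):
  (v1,v0,v3) [--+] → (0.037244, 0.0467, 0)–(1.68751, 0.0467, 0)  len=1.6503
  (v1,v3,v2) [-+-] → (1.68751, 0.0467, 0)–(0.037244, 0.0467, 2.49953)  len=2.9952
  (v3,v0,v4) [+-+] → (0.037244, 0.0467, 0)–(-0.0106588, 0.0467, 0)  len=0.0479
  (v3,v4,v2) [++-] → (-0.0106588, 0.0467, 2.51745)–(0.037244, 0.0467, 2.49953)  len=0.0511
  (v4,v0,v5) [+-+] → (-0.0106588, 0.0467, 0)–(-0.0969817, 0.0467, 0)  len=0.0863
  (v4,v5,v2) [++-] → (-0.0969817, 0.0467, 2.42697)–(-0.0106588, 0.0467, 2.51745)  len=0.1251
  (v5,v0,v6) [+--] → (-0.0969817, 0.0467, 0)–(-1.5407, 0.0467, 0)  len=1.4437
  (v5,v6,v2) [+--] → (-1.5407, 0.0467, 0)–(-0.0969817, 0.0467, 2.42697)  len=2.8239

Chained into 1 loop(s):
  loop 1: 8 segments, perimeter = 9.2235
Total perimeter = 9.223

loops=1 perimeter=9.223


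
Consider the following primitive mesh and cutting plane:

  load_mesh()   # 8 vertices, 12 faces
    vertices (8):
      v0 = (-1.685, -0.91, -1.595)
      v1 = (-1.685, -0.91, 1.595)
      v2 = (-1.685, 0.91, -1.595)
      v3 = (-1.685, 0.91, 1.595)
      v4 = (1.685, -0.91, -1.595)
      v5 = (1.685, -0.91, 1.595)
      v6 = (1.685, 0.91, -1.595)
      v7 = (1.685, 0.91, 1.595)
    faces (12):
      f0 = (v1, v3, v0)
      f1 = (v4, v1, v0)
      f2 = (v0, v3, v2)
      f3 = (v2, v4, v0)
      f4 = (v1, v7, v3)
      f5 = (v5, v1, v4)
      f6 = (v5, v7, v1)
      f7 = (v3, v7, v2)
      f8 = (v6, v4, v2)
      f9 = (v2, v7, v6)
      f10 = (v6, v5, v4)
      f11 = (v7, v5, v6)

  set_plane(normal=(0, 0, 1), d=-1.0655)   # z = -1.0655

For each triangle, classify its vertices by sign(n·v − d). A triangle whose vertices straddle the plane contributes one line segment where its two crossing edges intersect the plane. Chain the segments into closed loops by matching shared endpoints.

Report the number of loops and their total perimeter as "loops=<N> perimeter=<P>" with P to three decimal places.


loops=1 perimeter=10.380

Straddling triangles (8 of 12):
  (v1,v3,v0) [++-] → (-1.685, -0.607903, -1.0655)–(-1.685, -0.91, -1.0655)  len=0.3021
  (v4,v1,v0) [-+-] → (1.12562, -0.91, -1.0655)–(-1.685, -0.91, -1.0655)  len=2.8106
  (v0,v3,v2) [-+-] → (-1.685, -0.607903, -1.0655)–(-1.685, 0.91, -1.0655)  len=1.5179
  (v5,v1,v4) [++-] → (1.12562, -0.91, -1.0655)–(1.685, -0.91, -1.0655)  len=0.5594
  (v3,v7,v2) [++-] → (-1.12562, 0.91, -1.0655)–(-1.685, 0.91, -1.0655)  len=0.5594
  (v2,v7,v6) [-+-] → (-1.12562, 0.91, -1.0655)–(1.685, 0.91, -1.0655)  len=2.8106
  (v6,v5,v4) [-+-] → (1.685, 0.607903, -1.0655)–(1.685, -0.91, -1.0655)  len=1.5179
  (v7,v5,v6) [++-] → (1.685, 0.607903, -1.0655)–(1.685, 0.91, -1.0655)  len=0.3021

Chained into 1 loop(s):
  loop 1: 8 segments, perimeter = 10.3800
Total perimeter = 10.380


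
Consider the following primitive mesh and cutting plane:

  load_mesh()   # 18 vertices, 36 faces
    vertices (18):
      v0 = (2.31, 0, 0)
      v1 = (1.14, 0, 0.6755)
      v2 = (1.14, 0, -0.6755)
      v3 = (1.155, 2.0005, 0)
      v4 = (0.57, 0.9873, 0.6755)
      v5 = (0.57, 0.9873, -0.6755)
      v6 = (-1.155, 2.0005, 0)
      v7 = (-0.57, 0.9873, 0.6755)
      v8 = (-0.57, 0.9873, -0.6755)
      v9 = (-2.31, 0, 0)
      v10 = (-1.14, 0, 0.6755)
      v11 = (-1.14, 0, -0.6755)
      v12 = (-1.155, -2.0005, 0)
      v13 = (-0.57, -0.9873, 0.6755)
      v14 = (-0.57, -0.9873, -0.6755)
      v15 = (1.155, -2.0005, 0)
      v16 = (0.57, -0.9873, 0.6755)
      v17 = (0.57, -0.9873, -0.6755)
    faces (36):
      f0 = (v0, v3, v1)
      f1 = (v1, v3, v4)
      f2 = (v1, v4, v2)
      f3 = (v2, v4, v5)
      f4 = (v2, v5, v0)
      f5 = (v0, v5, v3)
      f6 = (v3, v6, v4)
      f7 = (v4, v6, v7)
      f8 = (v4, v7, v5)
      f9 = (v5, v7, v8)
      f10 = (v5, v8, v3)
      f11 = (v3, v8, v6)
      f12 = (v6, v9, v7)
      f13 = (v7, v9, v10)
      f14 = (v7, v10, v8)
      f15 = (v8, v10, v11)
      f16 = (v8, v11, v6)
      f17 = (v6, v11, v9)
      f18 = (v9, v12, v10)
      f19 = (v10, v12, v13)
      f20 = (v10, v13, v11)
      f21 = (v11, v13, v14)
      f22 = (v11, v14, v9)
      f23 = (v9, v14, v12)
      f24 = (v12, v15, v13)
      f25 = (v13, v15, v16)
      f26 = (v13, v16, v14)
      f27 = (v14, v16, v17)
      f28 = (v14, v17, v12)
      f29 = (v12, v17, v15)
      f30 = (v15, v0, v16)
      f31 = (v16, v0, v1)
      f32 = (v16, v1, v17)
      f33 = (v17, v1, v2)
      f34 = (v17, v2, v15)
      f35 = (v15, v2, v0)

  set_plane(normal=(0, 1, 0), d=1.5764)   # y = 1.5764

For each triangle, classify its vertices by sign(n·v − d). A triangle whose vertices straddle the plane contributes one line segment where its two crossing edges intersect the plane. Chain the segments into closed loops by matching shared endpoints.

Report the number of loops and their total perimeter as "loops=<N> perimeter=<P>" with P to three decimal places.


Straddling triangles (10 of 36):
  (v0,v3,v1) [-+-] → (1.39986, 1.5764, 0)–(1.15182, 1.5764, 0.143204)  len=0.2864
  (v1,v3,v4) [-+-] → (1.15182, 1.5764, 0.143204)–(0.910134, 1.5764, 0.282747)  len=0.2791
  (v0,v5,v3) [--+] → (0.910134, 1.5764, -0.282747)–(1.39986, 1.5764, 0)  len=0.5655
  (v3,v6,v4) [++-] → (-0.432958, 1.5764, 0.282747)–(0.910134, 1.5764, 0.282747)  len=1.3431
  (v4,v6,v7) [-+-] → (-0.432958, 1.5764, 0.282747)–(-0.910134, 1.5764, 0.282747)  len=0.4772
  (v5,v8,v3) [--+] → (0.432958, 1.5764, -0.282747)–(0.910134, 1.5764, -0.282747)  len=0.4772
  (v3,v8,v6) [+-+] → (0.432958, 1.5764, -0.282747)–(-0.910134, 1.5764, -0.282747)  len=1.3431
  (v6,v9,v7) [+--] → (-1.39986, 1.5764, 0)–(-0.910134, 1.5764, 0.282747)  len=0.5655
  (v8,v11,v6) [--+] → (-1.15182, 1.5764, -0.143204)–(-0.910134, 1.5764, -0.282747)  len=0.2791
  (v6,v11,v9) [+--] → (-1.15182, 1.5764, -0.143204)–(-1.39986, 1.5764, 0)  len=0.2864

Chained into 1 loop(s):
  loop 1: 10 segments, perimeter = 5.9025
Total perimeter = 5.902

loops=1 perimeter=5.902


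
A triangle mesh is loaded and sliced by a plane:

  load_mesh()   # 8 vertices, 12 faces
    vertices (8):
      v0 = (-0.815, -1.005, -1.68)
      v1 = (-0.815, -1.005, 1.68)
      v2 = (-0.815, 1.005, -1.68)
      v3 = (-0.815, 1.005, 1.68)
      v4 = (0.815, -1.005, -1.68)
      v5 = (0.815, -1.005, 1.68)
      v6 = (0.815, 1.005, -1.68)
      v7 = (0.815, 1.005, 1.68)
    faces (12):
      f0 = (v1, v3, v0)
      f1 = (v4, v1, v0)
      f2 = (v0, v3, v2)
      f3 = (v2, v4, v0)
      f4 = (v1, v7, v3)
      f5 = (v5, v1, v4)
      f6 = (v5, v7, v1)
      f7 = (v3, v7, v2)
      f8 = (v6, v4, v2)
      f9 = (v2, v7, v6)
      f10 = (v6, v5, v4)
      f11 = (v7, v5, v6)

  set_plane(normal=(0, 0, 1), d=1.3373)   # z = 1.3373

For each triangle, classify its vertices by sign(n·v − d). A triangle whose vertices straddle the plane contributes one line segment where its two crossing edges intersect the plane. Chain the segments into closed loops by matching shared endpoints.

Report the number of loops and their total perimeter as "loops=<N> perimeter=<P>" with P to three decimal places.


loops=1 perimeter=7.280

Straddling triangles (8 of 12):
  (v1,v3,v0) [++-] → (-0.815, 0.799992, 1.3373)–(-0.815, -1.005, 1.3373)  len=1.8050
  (v4,v1,v0) [-+-] → (-0.64875, -1.005, 1.3373)–(-0.815, -1.005, 1.3373)  len=0.1663
  (v0,v3,v2) [-+-] → (-0.815, 0.799992, 1.3373)–(-0.815, 1.005, 1.3373)  len=0.2050
  (v5,v1,v4) [++-] → (-0.64875, -1.005, 1.3373)–(0.815, -1.005, 1.3373)  len=1.4637
  (v3,v7,v2) [++-] → (0.64875, 1.005, 1.3373)–(-0.815, 1.005, 1.3373)  len=1.4637
  (v2,v7,v6) [-+-] → (0.64875, 1.005, 1.3373)–(0.815, 1.005, 1.3373)  len=0.1663
  (v6,v5,v4) [-+-] → (0.815, -0.799992, 1.3373)–(0.815, -1.005, 1.3373)  len=0.2050
  (v7,v5,v6) [++-] → (0.815, -0.799992, 1.3373)–(0.815, 1.005, 1.3373)  len=1.8050

Chained into 1 loop(s):
  loop 1: 8 segments, perimeter = 7.2800
Total perimeter = 7.280


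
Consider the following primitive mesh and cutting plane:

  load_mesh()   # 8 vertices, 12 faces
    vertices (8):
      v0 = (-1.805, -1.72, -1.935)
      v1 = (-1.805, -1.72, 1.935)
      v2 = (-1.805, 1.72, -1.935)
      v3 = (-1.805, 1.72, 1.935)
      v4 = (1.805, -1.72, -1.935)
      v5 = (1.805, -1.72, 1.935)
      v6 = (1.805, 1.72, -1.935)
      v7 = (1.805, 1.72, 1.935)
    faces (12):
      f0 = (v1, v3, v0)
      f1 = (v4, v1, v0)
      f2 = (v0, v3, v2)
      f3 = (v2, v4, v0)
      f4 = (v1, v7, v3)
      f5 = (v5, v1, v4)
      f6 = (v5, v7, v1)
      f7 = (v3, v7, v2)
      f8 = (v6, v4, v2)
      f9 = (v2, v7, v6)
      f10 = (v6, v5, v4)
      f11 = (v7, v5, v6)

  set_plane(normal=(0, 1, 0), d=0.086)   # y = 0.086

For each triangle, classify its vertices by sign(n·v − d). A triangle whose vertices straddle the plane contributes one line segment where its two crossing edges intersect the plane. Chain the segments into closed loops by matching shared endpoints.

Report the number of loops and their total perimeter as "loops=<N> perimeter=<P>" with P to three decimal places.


Straddling triangles (8 of 12):
  (v1,v3,v0) [-+-] → (-1.805, 0.086, 1.935)–(-1.805, 0.086, 0.09675)  len=1.8382
  (v0,v3,v2) [-++] → (-1.805, 0.086, 0.09675)–(-1.805, 0.086, -1.935)  len=2.0318
  (v2,v4,v0) [+--] → (-0.09025, 0.086, -1.935)–(-1.805, 0.086, -1.935)  len=1.7147
  (v1,v7,v3) [-++] → (0.09025, 0.086, 1.935)–(-1.805, 0.086, 1.935)  len=1.8953
  (v5,v7,v1) [-+-] → (1.805, 0.086, 1.935)–(0.09025, 0.086, 1.935)  len=1.7147
  (v6,v4,v2) [+-+] → (1.805, 0.086, -1.935)–(-0.09025, 0.086, -1.935)  len=1.8953
  (v6,v5,v4) [+--] → (1.805, 0.086, -0.09675)–(1.805, 0.086, -1.935)  len=1.8382
  (v7,v5,v6) [+-+] → (1.805, 0.086, 1.935)–(1.805, 0.086, -0.09675)  len=2.0318

Chained into 1 loop(s):
  loop 1: 8 segments, perimeter = 14.9600
Total perimeter = 14.960

loops=1 perimeter=14.960


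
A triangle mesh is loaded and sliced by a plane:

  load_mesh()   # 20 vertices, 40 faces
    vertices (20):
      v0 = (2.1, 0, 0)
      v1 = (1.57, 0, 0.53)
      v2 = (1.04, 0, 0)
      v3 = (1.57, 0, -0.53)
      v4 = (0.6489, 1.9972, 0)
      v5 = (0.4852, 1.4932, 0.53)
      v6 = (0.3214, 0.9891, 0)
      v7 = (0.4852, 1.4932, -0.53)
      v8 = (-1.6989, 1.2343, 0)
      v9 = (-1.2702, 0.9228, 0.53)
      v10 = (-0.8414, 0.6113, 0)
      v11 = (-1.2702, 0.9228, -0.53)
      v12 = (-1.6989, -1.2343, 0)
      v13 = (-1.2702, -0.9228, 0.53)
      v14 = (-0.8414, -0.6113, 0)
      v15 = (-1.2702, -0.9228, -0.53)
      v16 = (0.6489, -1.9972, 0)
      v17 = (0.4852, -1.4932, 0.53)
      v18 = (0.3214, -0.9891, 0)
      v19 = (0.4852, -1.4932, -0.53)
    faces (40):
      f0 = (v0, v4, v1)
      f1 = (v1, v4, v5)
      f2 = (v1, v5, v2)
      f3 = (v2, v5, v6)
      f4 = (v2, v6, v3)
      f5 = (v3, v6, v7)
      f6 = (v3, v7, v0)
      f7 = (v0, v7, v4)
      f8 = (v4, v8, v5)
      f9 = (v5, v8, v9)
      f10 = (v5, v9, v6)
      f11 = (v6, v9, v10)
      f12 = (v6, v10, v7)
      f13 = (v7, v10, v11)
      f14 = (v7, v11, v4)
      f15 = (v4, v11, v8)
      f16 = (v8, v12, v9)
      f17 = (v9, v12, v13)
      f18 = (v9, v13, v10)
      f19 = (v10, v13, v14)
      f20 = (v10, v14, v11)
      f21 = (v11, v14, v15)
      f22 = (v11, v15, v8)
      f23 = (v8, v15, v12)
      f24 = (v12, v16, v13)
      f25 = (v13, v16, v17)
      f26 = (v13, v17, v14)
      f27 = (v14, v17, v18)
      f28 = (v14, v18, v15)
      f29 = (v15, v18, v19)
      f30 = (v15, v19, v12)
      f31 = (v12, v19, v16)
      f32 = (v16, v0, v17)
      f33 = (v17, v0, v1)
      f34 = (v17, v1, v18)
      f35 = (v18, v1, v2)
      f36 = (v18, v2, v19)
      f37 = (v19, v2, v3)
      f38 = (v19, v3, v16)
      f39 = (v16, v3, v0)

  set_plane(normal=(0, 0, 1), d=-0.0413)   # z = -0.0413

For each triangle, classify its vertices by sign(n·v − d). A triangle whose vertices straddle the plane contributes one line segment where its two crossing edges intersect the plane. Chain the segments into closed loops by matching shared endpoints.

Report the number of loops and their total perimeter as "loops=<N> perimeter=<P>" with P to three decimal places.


Straddling triangles (20 of 40):
  (v2,v6,v3) [++-] → (0.418697, 0.912025, -0.0413)–(1.0813, 0, -0.0413)  len=1.1273
  (v3,v6,v7) [-+-] → (0.418697, 0.912025, -0.0413)–(0.334164, 1.02838, -0.0413)  len=0.1438
  (v3,v7,v0) [--+] → (1.97417, 0.116357, -0.0413)–(2.0587, 0, -0.0413)  len=0.1438
  (v0,v7,v4) [+-+] → (1.97417, 0.116357, -0.0413)–(0.636144, 1.95793, -0.0413)  len=2.2763
  (v6,v10,v7) [++-] → (-0.738025, 0.680022, -0.0413)–(0.334164, 1.02838, -0.0413)  len=1.1274
  (v7,v10,v11) [-+-] → (-0.738025, 0.680022, -0.0413)–(-0.874814, 0.635573, -0.0413)  len=0.1438
  (v7,v11,v4) [--+] → (0.499355, 1.91348, -0.0413)–(0.636144, 1.95793, -0.0413)  len=0.1438
  (v4,v11,v8) [+-+] → (0.499355, 1.91348, -0.0413)–(-1.66549, 1.21003, -0.0413)  len=2.2763
  (v10,v14,v11) [++-] → (-0.874814, -0.491756, -0.0413)–(-0.874814, 0.635573, -0.0413)  len=1.1273
  (v11,v14,v15) [-+-] → (-0.874814, -0.491756, -0.0413)–(-0.874814, -0.635573, -0.0413)  len=0.1438
  (v11,v15,v8) [--+] → (-1.66549, 1.06621, -0.0413)–(-1.66549, 1.21003, -0.0413)  len=0.1438
  (v8,v15,v12) [+-+] → (-1.66549, 1.06621, -0.0413)–(-1.66549, -1.21003, -0.0413)  len=2.2762
  (v14,v18,v15) [++-] → (0.197375, -0.983934, -0.0413)–(-0.874814, -0.635573, -0.0413)  len=1.1274
  (v15,v18,v19) [-+-] → (0.197375, -0.983934, -0.0413)–(0.334164, -1.02838, -0.0413)  len=0.1438
  (v15,v19,v12) [--+] → (-1.52871, -1.25447, -0.0413)–(-1.66549, -1.21003, -0.0413)  len=0.1438
  (v12,v19,v16) [+-+] → (-1.52871, -1.25447, -0.0413)–(0.636144, -1.95793, -0.0413)  len=2.2763
  (v18,v2,v19) [++-] → (0.996767, -0.116357, -0.0413)–(0.334164, -1.02838, -0.0413)  len=1.1273
  (v19,v2,v3) [-+-] → (0.996767, -0.116357, -0.0413)–(1.0813, 0, -0.0413)  len=0.1438
  (v19,v3,v16) [--+] → (0.720676, -1.84157, -0.0413)–(0.636144, -1.95793, -0.0413)  len=0.1438
  (v16,v3,v0) [+-+] → (0.720676, -1.84157, -0.0413)–(2.0587, 0, -0.0413)  len=2.2763

Chained into 2 loop(s):
  loop 1: 10 segments, perimeter = 6.3558
  loop 2: 10 segments, perimeter = 12.1006
Total perimeter = 18.456

loops=2 perimeter=18.456


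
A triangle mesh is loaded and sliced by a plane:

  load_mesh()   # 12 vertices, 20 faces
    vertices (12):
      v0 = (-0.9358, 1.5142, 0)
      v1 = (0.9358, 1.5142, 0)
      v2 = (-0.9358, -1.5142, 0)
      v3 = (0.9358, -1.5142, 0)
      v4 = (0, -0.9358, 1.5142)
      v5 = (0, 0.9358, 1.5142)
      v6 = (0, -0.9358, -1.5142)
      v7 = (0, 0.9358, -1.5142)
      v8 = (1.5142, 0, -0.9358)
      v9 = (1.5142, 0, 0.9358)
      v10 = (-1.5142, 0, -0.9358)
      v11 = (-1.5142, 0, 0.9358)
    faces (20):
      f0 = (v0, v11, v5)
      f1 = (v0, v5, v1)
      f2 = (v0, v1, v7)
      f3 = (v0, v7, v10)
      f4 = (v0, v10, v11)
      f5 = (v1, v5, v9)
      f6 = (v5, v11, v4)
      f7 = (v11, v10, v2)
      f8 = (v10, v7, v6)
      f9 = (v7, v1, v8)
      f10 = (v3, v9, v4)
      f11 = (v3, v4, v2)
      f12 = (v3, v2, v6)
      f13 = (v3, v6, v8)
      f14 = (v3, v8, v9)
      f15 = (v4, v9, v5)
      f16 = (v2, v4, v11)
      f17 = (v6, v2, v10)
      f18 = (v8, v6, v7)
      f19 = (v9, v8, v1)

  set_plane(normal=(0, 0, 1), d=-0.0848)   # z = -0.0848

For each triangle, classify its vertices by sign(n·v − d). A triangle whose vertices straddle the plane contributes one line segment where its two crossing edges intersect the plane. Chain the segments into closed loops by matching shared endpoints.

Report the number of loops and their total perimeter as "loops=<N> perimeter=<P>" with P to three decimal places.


loops=1 perimeter=10.023

Straddling triangles (10 of 20):
  (v0,v1,v7) [++-] → (0.883392, 1.48181, -0.0848)–(-0.883392, 1.48181, -0.0848)  len=1.7668
  (v0,v7,v10) [+--] → (-0.883392, 1.48181, -0.0848)–(-0.988213, 1.37699, -0.0848)  len=0.1482
  (v0,v10,v11) [+-+] → (-0.988213, 1.37699, -0.0848)–(-1.5142, 0, -0.0848)  len=1.4740
  (v11,v10,v2) [+-+] → (-1.5142, 0, -0.0848)–(-0.988213, -1.37699, -0.0848)  len=1.4740
  (v7,v1,v8) [-+-] → (0.883392, 1.48181, -0.0848)–(0.988213, 1.37699, -0.0848)  len=0.1482
  (v3,v2,v6) [++-] → (-0.883392, -1.48181, -0.0848)–(0.883392, -1.48181, -0.0848)  len=1.7668
  (v3,v6,v8) [+--] → (0.883392, -1.48181, -0.0848)–(0.988213, -1.37699, -0.0848)  len=0.1482
  (v3,v8,v9) [+-+] → (0.988213, -1.37699, -0.0848)–(1.5142, 0, -0.0848)  len=1.4740
  (v6,v2,v10) [-+-] → (-0.883392, -1.48181, -0.0848)–(-0.988213, -1.37699, -0.0848)  len=0.1482
  (v9,v8,v1) [+-+] → (1.5142, 0, -0.0848)–(0.988213, 1.37699, -0.0848)  len=1.4740

Chained into 1 loop(s):
  loop 1: 10 segments, perimeter = 10.0226
Total perimeter = 10.023


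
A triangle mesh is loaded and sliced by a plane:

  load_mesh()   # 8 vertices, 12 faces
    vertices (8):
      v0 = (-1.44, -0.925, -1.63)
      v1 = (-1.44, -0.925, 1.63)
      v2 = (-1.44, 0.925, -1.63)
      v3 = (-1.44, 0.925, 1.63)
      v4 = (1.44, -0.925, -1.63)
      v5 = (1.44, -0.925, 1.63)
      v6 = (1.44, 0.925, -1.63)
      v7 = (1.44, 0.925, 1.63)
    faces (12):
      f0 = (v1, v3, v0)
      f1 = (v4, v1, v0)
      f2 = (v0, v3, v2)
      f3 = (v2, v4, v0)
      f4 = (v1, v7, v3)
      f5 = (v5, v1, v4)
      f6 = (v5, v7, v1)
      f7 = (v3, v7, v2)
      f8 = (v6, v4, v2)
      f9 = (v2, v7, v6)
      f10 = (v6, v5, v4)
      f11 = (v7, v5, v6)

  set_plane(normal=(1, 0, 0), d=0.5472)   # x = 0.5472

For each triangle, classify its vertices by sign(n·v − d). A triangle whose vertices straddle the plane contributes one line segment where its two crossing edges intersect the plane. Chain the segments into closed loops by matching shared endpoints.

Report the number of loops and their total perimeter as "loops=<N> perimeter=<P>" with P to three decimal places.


loops=1 perimeter=10.220

Straddling triangles (8 of 12):
  (v4,v1,v0) [+--] → (0.5472, -0.925, -0.6194)–(0.5472, -0.925, -1.63)  len=1.0106
  (v2,v4,v0) [-+-] → (0.5472, -0.3515, -1.63)–(0.5472, -0.925, -1.63)  len=0.5735
  (v1,v7,v3) [-+-] → (0.5472, 0.3515, 1.63)–(0.5472, 0.925, 1.63)  len=0.5735
  (v5,v1,v4) [+-+] → (0.5472, -0.925, 1.63)–(0.5472, -0.925, -0.6194)  len=2.2494
  (v5,v7,v1) [++-] → (0.5472, 0.3515, 1.63)–(0.5472, -0.925, 1.63)  len=1.2765
  (v3,v7,v2) [-+-] → (0.5472, 0.925, 1.63)–(0.5472, 0.925, 0.6194)  len=1.0106
  (v6,v4,v2) [++-] → (0.5472, -0.3515, -1.63)–(0.5472, 0.925, -1.63)  len=1.2765
  (v2,v7,v6) [-++] → (0.5472, 0.925, 0.6194)–(0.5472, 0.925, -1.63)  len=2.2494

Chained into 1 loop(s):
  loop 1: 8 segments, perimeter = 10.2200
Total perimeter = 10.220


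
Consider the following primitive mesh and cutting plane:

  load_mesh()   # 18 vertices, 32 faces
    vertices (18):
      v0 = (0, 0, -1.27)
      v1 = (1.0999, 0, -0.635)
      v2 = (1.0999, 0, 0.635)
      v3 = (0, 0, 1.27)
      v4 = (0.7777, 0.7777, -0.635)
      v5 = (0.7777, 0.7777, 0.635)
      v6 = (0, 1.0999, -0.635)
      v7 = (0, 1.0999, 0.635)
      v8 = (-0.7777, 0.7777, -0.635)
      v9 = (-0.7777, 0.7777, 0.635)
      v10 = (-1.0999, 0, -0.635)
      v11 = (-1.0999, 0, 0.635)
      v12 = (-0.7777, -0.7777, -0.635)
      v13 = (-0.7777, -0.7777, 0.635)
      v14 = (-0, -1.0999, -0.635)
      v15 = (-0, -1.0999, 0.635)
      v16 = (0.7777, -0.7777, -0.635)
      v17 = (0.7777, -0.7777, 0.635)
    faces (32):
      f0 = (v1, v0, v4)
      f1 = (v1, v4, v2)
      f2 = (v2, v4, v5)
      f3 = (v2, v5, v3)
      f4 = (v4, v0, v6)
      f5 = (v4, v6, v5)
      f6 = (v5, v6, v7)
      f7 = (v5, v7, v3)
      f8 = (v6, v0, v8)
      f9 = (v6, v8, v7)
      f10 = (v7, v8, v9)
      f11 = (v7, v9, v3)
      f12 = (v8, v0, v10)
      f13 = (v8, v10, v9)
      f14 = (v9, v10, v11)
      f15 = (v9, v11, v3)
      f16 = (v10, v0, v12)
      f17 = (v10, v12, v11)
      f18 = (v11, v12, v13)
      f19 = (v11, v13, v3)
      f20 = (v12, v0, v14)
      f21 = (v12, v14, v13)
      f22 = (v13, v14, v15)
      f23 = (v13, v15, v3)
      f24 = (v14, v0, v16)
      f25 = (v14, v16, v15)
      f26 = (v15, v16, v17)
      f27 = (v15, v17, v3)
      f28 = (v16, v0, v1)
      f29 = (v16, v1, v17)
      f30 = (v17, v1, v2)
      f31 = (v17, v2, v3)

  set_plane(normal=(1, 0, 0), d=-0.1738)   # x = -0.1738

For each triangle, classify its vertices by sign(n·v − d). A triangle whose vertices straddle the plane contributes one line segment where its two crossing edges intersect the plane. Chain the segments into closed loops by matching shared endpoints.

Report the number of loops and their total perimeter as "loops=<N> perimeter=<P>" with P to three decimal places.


loops=1 perimeter=7.200

Straddling triangles (12 of 32):
  (v6,v0,v8) [++-] → (-0.1738, 0.1738, -1.12809)–(-0.1738, 1.02789, -0.635)  len=0.9862
  (v6,v8,v7) [+-+] → (-0.1738, 1.02789, -0.635)–(-0.1738, 1.02789, 0.351181)  len=0.9862
  (v7,v8,v9) [+--] → (-0.1738, 1.02789, 0.351181)–(-0.1738, 1.02789, 0.635)  len=0.2838
  (v7,v9,v3) [+-+] → (-0.1738, 1.02789, 0.635)–(-0.1738, 0.1738, 1.12809)  len=0.9862
  (v8,v0,v10) [-+-] → (-0.1738, 0.1738, -1.12809)–(-0.1738, 0, -1.16966)  len=0.1787
  (v9,v11,v3) [--+] → (-0.1738, 0, 1.16966)–(-0.1738, 0.1738, 1.12809)  len=0.1787
  (v10,v0,v12) [-+-] → (-0.1738, 0, -1.16966)–(-0.1738, -0.1738, -1.12809)  len=0.1787
  (v11,v13,v3) [--+] → (-0.1738, -0.1738, 1.12809)–(-0.1738, 0, 1.16966)  len=0.1787
  (v12,v0,v14) [-++] → (-0.1738, -0.1738, -1.12809)–(-0.1738, -1.02789, -0.635)  len=0.9862
  (v12,v14,v13) [-+-] → (-0.1738, -1.02789, -0.635)–(-0.1738, -1.02789, -0.351181)  len=0.2838
  (v13,v14,v15) [-++] → (-0.1738, -1.02789, -0.351181)–(-0.1738, -1.02789, 0.635)  len=0.9862
  (v13,v15,v3) [-++] → (-0.1738, -1.02789, 0.635)–(-0.1738, -0.1738, 1.12809)  len=0.9862

Chained into 1 loop(s):
  loop 1: 12 segments, perimeter = 7.1997
Total perimeter = 7.200


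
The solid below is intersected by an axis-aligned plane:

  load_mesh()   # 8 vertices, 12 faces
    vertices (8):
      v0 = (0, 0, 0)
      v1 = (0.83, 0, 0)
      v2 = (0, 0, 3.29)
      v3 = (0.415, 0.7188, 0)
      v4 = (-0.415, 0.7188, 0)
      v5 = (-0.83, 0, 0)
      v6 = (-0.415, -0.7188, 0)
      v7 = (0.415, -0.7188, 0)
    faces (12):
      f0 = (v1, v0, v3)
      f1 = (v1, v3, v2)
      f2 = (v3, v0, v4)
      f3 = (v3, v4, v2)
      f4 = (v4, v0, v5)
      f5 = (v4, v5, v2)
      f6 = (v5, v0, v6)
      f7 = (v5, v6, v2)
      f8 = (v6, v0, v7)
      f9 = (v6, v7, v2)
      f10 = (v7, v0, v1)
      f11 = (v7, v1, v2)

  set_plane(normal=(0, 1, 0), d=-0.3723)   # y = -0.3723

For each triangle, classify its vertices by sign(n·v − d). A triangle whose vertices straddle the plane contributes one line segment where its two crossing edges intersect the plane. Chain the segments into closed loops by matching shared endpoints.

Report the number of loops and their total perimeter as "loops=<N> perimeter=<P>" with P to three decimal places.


Straddling triangles (6 of 12):
  (v5,v0,v6) [++-] → (-0.214948, -0.3723, 0)–(-0.615052, -0.3723, 0)  len=0.4001
  (v5,v6,v2) [+-+] → (-0.615052, -0.3723, 0)–(-0.214948, -0.3723, 1.58596)  len=1.6356
  (v6,v0,v7) [-+-] → (-0.214948, -0.3723, 0)–(0.214948, -0.3723, 0)  len=0.4299
  (v6,v7,v2) [--+] → (0.214948, -0.3723, 1.58596)–(-0.214948, -0.3723, 1.58596)  len=0.4299
  (v7,v0,v1) [-++] → (0.214948, -0.3723, 0)–(0.615052, -0.3723, 0)  len=0.4001
  (v7,v1,v2) [-++] → (0.615052, -0.3723, 0)–(0.214948, -0.3723, 1.58596)  len=1.6356

Chained into 1 loop(s):
  loop 1: 6 segments, perimeter = 4.9313
Total perimeter = 4.931

loops=1 perimeter=4.931


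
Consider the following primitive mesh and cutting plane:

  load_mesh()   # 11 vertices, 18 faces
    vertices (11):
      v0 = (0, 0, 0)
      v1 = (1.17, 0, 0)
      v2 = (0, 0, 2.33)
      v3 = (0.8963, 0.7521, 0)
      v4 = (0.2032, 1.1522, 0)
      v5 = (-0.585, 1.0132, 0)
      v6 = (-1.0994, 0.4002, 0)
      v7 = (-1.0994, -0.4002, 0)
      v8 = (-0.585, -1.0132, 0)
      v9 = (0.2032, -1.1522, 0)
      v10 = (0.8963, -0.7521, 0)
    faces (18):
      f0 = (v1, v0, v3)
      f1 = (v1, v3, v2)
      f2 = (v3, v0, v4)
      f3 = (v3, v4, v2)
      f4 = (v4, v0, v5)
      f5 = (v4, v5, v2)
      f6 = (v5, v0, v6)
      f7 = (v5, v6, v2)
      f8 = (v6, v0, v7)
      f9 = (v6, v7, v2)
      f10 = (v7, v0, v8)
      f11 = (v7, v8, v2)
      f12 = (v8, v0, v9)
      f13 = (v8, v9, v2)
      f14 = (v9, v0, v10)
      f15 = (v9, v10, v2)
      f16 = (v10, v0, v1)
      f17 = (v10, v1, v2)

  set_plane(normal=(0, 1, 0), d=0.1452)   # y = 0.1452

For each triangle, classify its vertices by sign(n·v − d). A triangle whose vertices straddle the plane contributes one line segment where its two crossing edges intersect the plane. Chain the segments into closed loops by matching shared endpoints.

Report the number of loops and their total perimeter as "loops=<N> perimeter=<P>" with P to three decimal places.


loops=1 perimeter=6.894

Straddling triangles (10 of 18):
  (v1,v0,v3) [--+] → (0.173039, 0.1452, 0)–(1.11716, 0.1452, 0)  len=0.9441
  (v1,v3,v2) [-+-] → (1.11716, 0.1452, 0)–(0.173039, 0.1452, 1.88017)  len=2.1039
  (v3,v0,v4) [+-+] → (0.173039, 0.1452, 0)–(0.0256072, 0.1452, 0)  len=0.1474
  (v3,v4,v2) [++-] → (0.0256072, 0.1452, 2.03637)–(0.173039, 0.1452, 1.88017)  len=0.2148
  (v4,v0,v5) [+-+] → (0.0256072, 0.1452, 0)–(-0.0838354, 0.1452, 0)  len=0.1094
  (v4,v5,v2) [++-] → (-0.0838354, 0.1452, 1.99609)–(0.0256072, 0.1452, 2.03637)  len=0.1166
  (v5,v0,v6) [+-+] → (-0.0838354, 0.1452, 0)–(-0.398883, 0.1452, 0)  len=0.3150
  (v5,v6,v2) [++-] → (-0.398883, 0.1452, 1.48463)–(-0.0838354, 0.1452, 1.99609)  len=0.6007
  (v6,v0,v7) [+--] → (-0.398883, 0.1452, 0)–(-1.0994, 0.1452, 0)  len=0.7005
  (v6,v7,v2) [+--] → (-1.0994, 0.1452, 0)–(-0.398883, 0.1452, 1.48463)  len=1.6416

Chained into 1 loop(s):
  loop 1: 10 segments, perimeter = 6.8942
Total perimeter = 6.894


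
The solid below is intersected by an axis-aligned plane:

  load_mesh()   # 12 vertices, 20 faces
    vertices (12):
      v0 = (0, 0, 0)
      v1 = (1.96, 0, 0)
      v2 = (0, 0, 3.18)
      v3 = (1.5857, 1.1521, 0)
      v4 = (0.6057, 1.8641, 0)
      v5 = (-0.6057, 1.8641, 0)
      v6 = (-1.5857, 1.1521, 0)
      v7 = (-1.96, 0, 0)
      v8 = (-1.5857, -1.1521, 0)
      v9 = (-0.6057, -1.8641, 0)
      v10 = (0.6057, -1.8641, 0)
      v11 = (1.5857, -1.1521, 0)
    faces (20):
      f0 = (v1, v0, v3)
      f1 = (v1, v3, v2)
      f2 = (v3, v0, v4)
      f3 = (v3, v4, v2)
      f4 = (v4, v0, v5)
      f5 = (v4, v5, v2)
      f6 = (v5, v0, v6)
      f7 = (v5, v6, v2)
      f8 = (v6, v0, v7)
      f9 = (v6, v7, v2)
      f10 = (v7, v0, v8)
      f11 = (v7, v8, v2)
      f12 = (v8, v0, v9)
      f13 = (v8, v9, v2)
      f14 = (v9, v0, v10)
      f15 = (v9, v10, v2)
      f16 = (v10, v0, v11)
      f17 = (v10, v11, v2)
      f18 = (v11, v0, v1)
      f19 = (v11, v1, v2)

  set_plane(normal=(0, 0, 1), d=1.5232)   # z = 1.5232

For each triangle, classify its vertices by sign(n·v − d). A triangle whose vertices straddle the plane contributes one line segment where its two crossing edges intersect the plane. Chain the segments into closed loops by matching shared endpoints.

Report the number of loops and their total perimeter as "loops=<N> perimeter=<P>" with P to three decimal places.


Straddling triangles (10 of 20):
  (v1,v3,v2) [--+] → (0.82616, 0.600251, 1.5232)–(1.02117, 0, 1.5232)  len=0.6311
  (v3,v4,v2) [--+] → (0.315574, 0.971208, 1.5232)–(0.82616, 0.600251, 1.5232)  len=0.6311
  (v4,v5,v2) [--+] → (-0.315574, 0.971208, 1.5232)–(0.315574, 0.971208, 1.5232)  len=0.6311
  (v5,v6,v2) [--+] → (-0.82616, 0.600251, 1.5232)–(-0.315574, 0.971208, 1.5232)  len=0.6311
  (v6,v7,v2) [--+] → (-1.02117, 0, 1.5232)–(-0.82616, 0.600251, 1.5232)  len=0.6311
  (v7,v8,v2) [--+] → (-0.82616, -0.600251, 1.5232)–(-1.02117, 0, 1.5232)  len=0.6311
  (v8,v9,v2) [--+] → (-0.315574, -0.971208, 1.5232)–(-0.82616, -0.600251, 1.5232)  len=0.6311
  (v9,v10,v2) [--+] → (0.315574, -0.971208, 1.5232)–(-0.315574, -0.971208, 1.5232)  len=0.6311
  (v10,v11,v2) [--+] → (0.82616, -0.600251, 1.5232)–(0.315574, -0.971208, 1.5232)  len=0.6311
  (v11,v1,v2) [--+] → (1.02117, 0, 1.5232)–(0.82616, -0.600251, 1.5232)  len=0.6311

Chained into 1 loop(s):
  loop 1: 10 segments, perimeter = 6.3113
Total perimeter = 6.311

loops=1 perimeter=6.311


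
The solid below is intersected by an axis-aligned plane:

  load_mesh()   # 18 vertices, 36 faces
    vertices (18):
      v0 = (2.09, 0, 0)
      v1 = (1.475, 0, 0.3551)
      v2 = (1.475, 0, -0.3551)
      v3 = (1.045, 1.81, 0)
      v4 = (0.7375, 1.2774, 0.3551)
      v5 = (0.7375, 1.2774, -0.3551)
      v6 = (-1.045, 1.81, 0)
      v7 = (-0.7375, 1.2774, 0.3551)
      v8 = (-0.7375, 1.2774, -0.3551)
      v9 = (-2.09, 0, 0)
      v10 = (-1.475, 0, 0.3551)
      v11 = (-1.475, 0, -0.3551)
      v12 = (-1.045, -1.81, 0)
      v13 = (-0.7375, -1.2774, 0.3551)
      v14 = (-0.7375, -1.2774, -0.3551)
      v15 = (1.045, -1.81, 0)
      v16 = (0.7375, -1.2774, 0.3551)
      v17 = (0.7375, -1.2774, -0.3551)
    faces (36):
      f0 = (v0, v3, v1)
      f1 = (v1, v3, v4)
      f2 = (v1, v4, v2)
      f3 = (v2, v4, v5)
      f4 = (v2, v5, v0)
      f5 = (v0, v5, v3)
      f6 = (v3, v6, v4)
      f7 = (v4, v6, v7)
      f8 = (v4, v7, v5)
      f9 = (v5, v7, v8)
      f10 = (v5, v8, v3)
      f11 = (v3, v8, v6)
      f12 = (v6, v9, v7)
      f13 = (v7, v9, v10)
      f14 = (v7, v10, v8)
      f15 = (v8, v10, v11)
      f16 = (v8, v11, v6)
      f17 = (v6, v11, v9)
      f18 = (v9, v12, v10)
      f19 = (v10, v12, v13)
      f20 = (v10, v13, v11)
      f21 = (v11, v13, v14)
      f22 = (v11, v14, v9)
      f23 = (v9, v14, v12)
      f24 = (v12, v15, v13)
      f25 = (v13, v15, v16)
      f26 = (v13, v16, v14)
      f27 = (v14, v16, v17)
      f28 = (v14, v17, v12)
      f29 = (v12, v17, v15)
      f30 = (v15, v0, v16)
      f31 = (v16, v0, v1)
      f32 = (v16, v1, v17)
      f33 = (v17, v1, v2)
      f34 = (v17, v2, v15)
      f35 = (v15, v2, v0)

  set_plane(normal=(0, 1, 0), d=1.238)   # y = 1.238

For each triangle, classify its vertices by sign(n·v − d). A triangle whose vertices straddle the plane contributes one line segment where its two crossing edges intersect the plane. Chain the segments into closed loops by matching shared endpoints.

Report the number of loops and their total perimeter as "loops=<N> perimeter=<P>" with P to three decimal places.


Straddling triangles (12 of 36):
  (v0,v3,v1) [-+-] → (1.37524, 1.238, 0)–(1.18089, 1.238, 0.112219)  len=0.2244
  (v1,v3,v4) [-++] → (1.18089, 1.238, 0.112219)–(0.760247, 1.238, 0.3551)  len=0.4857
  (v1,v4,v2) [-+-] → (0.760247, 1.238, 0.3551)–(0.760247, 1.238, 0.333195)  len=0.0219
  (v2,v4,v5) [-++] → (0.760247, 1.238, 0.333195)–(0.760247, 1.238, -0.3551)  len=0.6883
  (v2,v5,v0) [-+-] → (0.760247, 1.238, -0.3551)–(0.779216, 1.238, -0.344147)  len=0.0219
  (v0,v5,v3) [-++] → (0.779216, 1.238, -0.344147)–(1.37524, 1.238, 0)  len=0.6882
  (v6,v9,v7) [+-+] → (-1.37524, 1.238, 0)–(-0.779216, 1.238, 0.344147)  len=0.6882
  (v7,v9,v10) [+--] → (-0.779216, 1.238, 0.344147)–(-0.760247, 1.238, 0.3551)  len=0.0219
  (v7,v10,v8) [+-+] → (-0.760247, 1.238, 0.3551)–(-0.760247, 1.238, -0.333195)  len=0.6883
  (v8,v10,v11) [+--] → (-0.760247, 1.238, -0.333195)–(-0.760247, 1.238, -0.3551)  len=0.0219
  (v8,v11,v6) [+-+] → (-0.760247, 1.238, -0.3551)–(-1.18089, 1.238, -0.112219)  len=0.4857
  (v6,v11,v9) [+--] → (-1.18089, 1.238, -0.112219)–(-1.37524, 1.238, 0)  len=0.2244

Chained into 2 loop(s):
  loop 1: 6 segments, perimeter = 2.1305
  loop 2: 6 segments, perimeter = 2.1305
Total perimeter = 4.261

loops=2 perimeter=4.261


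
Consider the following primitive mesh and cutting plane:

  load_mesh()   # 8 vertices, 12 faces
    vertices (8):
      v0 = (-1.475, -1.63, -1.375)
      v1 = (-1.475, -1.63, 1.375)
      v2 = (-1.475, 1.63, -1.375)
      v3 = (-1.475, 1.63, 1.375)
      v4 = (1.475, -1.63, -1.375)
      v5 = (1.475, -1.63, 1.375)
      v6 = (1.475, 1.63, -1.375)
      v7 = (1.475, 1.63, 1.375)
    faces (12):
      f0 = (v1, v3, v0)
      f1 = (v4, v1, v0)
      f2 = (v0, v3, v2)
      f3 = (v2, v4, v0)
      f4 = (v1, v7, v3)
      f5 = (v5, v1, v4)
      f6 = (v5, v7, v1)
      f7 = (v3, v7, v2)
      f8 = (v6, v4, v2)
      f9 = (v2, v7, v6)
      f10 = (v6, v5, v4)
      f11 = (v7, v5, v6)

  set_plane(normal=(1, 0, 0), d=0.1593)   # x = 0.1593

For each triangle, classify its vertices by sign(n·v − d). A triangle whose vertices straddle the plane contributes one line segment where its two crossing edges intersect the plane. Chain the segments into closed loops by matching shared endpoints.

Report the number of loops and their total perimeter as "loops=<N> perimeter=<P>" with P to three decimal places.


Straddling triangles (8 of 12):
  (v4,v1,v0) [+--] → (0.1593, -1.63, -0.1485)–(0.1593, -1.63, -1.375)  len=1.2265
  (v2,v4,v0) [-+-] → (0.1593, -0.17604, -1.375)–(0.1593, -1.63, -1.375)  len=1.4540
  (v1,v7,v3) [-+-] → (0.1593, 0.17604, 1.375)–(0.1593, 1.63, 1.375)  len=1.4540
  (v5,v1,v4) [+-+] → (0.1593, -1.63, 1.375)–(0.1593, -1.63, -0.1485)  len=1.5235
  (v5,v7,v1) [++-] → (0.1593, 0.17604, 1.375)–(0.1593, -1.63, 1.375)  len=1.8060
  (v3,v7,v2) [-+-] → (0.1593, 1.63, 1.375)–(0.1593, 1.63, 0.1485)  len=1.2265
  (v6,v4,v2) [++-] → (0.1593, -0.17604, -1.375)–(0.1593, 1.63, -1.375)  len=1.8060
  (v2,v7,v6) [-++] → (0.1593, 1.63, 0.1485)–(0.1593, 1.63, -1.375)  len=1.5235

Chained into 1 loop(s):
  loop 1: 8 segments, perimeter = 12.0200
Total perimeter = 12.020

loops=1 perimeter=12.020


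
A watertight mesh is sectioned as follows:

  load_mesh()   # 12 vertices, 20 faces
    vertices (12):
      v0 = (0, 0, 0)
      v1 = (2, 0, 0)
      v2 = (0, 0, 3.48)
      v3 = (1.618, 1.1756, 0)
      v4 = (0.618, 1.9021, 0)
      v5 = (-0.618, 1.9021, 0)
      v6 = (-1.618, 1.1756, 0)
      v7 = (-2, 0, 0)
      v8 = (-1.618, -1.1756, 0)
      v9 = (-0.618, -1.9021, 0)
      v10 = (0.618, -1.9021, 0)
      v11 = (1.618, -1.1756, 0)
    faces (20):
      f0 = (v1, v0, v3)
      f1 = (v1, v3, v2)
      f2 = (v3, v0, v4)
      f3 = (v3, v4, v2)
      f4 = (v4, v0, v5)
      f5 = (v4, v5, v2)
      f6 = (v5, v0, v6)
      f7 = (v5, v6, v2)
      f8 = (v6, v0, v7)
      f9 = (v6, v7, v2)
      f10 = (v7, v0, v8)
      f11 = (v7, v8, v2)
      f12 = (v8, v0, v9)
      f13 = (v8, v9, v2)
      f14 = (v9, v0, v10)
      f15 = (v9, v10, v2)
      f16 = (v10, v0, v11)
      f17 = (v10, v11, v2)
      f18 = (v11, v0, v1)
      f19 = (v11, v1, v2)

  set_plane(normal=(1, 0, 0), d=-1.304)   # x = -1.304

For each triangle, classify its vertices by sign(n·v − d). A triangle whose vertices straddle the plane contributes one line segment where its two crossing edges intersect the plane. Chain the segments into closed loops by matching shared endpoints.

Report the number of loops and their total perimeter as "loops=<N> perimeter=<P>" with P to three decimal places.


loops=1 perimeter=6.614

Straddling triangles (8 of 20):
  (v5,v0,v6) [++-] → (-1.304, 0.947455, 0)–(-1.304, 1.40372, 0)  len=0.4563
  (v5,v6,v2) [+-+] → (-1.304, 1.40372, 0)–(-1.304, 0.947455, 0.675352)  len=0.8150
  (v6,v0,v7) [-+-] → (-1.304, 0.947455, 0)–(-1.304, 0, 0)  len=0.9475
  (v6,v7,v2) [--+] → (-1.304, 0, 1.21104)–(-1.304, 0.947455, 0.675352)  len=1.0884
  (v7,v0,v8) [-+-] → (-1.304, 0, 0)–(-1.304, -0.947455, 0)  len=0.9475
  (v7,v8,v2) [--+] → (-1.304, -0.947455, 0.675352)–(-1.304, 0, 1.21104)  len=1.0884
  (v8,v0,v9) [-++] → (-1.304, -0.947455, 0)–(-1.304, -1.40372, 0)  len=0.4563
  (v8,v9,v2) [-++] → (-1.304, -1.40372, 0)–(-1.304, -0.947455, 0.675352)  len=0.8150

Chained into 1 loop(s):
  loop 1: 8 segments, perimeter = 6.6143
Total perimeter = 6.614
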